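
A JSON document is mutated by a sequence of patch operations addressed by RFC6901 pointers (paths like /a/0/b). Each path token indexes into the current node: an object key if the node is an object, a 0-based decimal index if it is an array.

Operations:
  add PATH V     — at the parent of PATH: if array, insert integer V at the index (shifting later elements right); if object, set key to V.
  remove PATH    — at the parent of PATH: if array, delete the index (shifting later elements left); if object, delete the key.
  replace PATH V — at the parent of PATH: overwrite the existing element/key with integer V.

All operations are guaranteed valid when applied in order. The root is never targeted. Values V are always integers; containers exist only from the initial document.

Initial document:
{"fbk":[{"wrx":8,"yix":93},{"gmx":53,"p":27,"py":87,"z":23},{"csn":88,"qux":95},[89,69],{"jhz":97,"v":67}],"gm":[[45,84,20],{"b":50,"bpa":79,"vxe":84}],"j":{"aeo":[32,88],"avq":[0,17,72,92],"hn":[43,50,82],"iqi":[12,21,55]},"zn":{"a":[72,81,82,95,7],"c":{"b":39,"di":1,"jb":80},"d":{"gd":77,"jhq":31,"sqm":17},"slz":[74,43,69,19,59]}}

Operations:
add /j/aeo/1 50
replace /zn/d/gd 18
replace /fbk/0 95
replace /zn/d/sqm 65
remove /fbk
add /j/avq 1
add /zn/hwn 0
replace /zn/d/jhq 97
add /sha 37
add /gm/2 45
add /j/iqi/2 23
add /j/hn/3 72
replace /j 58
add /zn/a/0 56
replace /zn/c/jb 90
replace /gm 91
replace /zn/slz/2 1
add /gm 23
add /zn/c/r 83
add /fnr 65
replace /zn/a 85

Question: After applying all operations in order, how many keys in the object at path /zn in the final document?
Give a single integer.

After op 1 (add /j/aeo/1 50): {"fbk":[{"wrx":8,"yix":93},{"gmx":53,"p":27,"py":87,"z":23},{"csn":88,"qux":95},[89,69],{"jhz":97,"v":67}],"gm":[[45,84,20],{"b":50,"bpa":79,"vxe":84}],"j":{"aeo":[32,50,88],"avq":[0,17,72,92],"hn":[43,50,82],"iqi":[12,21,55]},"zn":{"a":[72,81,82,95,7],"c":{"b":39,"di":1,"jb":80},"d":{"gd":77,"jhq":31,"sqm":17},"slz":[74,43,69,19,59]}}
After op 2 (replace /zn/d/gd 18): {"fbk":[{"wrx":8,"yix":93},{"gmx":53,"p":27,"py":87,"z":23},{"csn":88,"qux":95},[89,69],{"jhz":97,"v":67}],"gm":[[45,84,20],{"b":50,"bpa":79,"vxe":84}],"j":{"aeo":[32,50,88],"avq":[0,17,72,92],"hn":[43,50,82],"iqi":[12,21,55]},"zn":{"a":[72,81,82,95,7],"c":{"b":39,"di":1,"jb":80},"d":{"gd":18,"jhq":31,"sqm":17},"slz":[74,43,69,19,59]}}
After op 3 (replace /fbk/0 95): {"fbk":[95,{"gmx":53,"p":27,"py":87,"z":23},{"csn":88,"qux":95},[89,69],{"jhz":97,"v":67}],"gm":[[45,84,20],{"b":50,"bpa":79,"vxe":84}],"j":{"aeo":[32,50,88],"avq":[0,17,72,92],"hn":[43,50,82],"iqi":[12,21,55]},"zn":{"a":[72,81,82,95,7],"c":{"b":39,"di":1,"jb":80},"d":{"gd":18,"jhq":31,"sqm":17},"slz":[74,43,69,19,59]}}
After op 4 (replace /zn/d/sqm 65): {"fbk":[95,{"gmx":53,"p":27,"py":87,"z":23},{"csn":88,"qux":95},[89,69],{"jhz":97,"v":67}],"gm":[[45,84,20],{"b":50,"bpa":79,"vxe":84}],"j":{"aeo":[32,50,88],"avq":[0,17,72,92],"hn":[43,50,82],"iqi":[12,21,55]},"zn":{"a":[72,81,82,95,7],"c":{"b":39,"di":1,"jb":80},"d":{"gd":18,"jhq":31,"sqm":65},"slz":[74,43,69,19,59]}}
After op 5 (remove /fbk): {"gm":[[45,84,20],{"b":50,"bpa":79,"vxe":84}],"j":{"aeo":[32,50,88],"avq":[0,17,72,92],"hn":[43,50,82],"iqi":[12,21,55]},"zn":{"a":[72,81,82,95,7],"c":{"b":39,"di":1,"jb":80},"d":{"gd":18,"jhq":31,"sqm":65},"slz":[74,43,69,19,59]}}
After op 6 (add /j/avq 1): {"gm":[[45,84,20],{"b":50,"bpa":79,"vxe":84}],"j":{"aeo":[32,50,88],"avq":1,"hn":[43,50,82],"iqi":[12,21,55]},"zn":{"a":[72,81,82,95,7],"c":{"b":39,"di":1,"jb":80},"d":{"gd":18,"jhq":31,"sqm":65},"slz":[74,43,69,19,59]}}
After op 7 (add /zn/hwn 0): {"gm":[[45,84,20],{"b":50,"bpa":79,"vxe":84}],"j":{"aeo":[32,50,88],"avq":1,"hn":[43,50,82],"iqi":[12,21,55]},"zn":{"a":[72,81,82,95,7],"c":{"b":39,"di":1,"jb":80},"d":{"gd":18,"jhq":31,"sqm":65},"hwn":0,"slz":[74,43,69,19,59]}}
After op 8 (replace /zn/d/jhq 97): {"gm":[[45,84,20],{"b":50,"bpa":79,"vxe":84}],"j":{"aeo":[32,50,88],"avq":1,"hn":[43,50,82],"iqi":[12,21,55]},"zn":{"a":[72,81,82,95,7],"c":{"b":39,"di":1,"jb":80},"d":{"gd":18,"jhq":97,"sqm":65},"hwn":0,"slz":[74,43,69,19,59]}}
After op 9 (add /sha 37): {"gm":[[45,84,20],{"b":50,"bpa":79,"vxe":84}],"j":{"aeo":[32,50,88],"avq":1,"hn":[43,50,82],"iqi":[12,21,55]},"sha":37,"zn":{"a":[72,81,82,95,7],"c":{"b":39,"di":1,"jb":80},"d":{"gd":18,"jhq":97,"sqm":65},"hwn":0,"slz":[74,43,69,19,59]}}
After op 10 (add /gm/2 45): {"gm":[[45,84,20],{"b":50,"bpa":79,"vxe":84},45],"j":{"aeo":[32,50,88],"avq":1,"hn":[43,50,82],"iqi":[12,21,55]},"sha":37,"zn":{"a":[72,81,82,95,7],"c":{"b":39,"di":1,"jb":80},"d":{"gd":18,"jhq":97,"sqm":65},"hwn":0,"slz":[74,43,69,19,59]}}
After op 11 (add /j/iqi/2 23): {"gm":[[45,84,20],{"b":50,"bpa":79,"vxe":84},45],"j":{"aeo":[32,50,88],"avq":1,"hn":[43,50,82],"iqi":[12,21,23,55]},"sha":37,"zn":{"a":[72,81,82,95,7],"c":{"b":39,"di":1,"jb":80},"d":{"gd":18,"jhq":97,"sqm":65},"hwn":0,"slz":[74,43,69,19,59]}}
After op 12 (add /j/hn/3 72): {"gm":[[45,84,20],{"b":50,"bpa":79,"vxe":84},45],"j":{"aeo":[32,50,88],"avq":1,"hn":[43,50,82,72],"iqi":[12,21,23,55]},"sha":37,"zn":{"a":[72,81,82,95,7],"c":{"b":39,"di":1,"jb":80},"d":{"gd":18,"jhq":97,"sqm":65},"hwn":0,"slz":[74,43,69,19,59]}}
After op 13 (replace /j 58): {"gm":[[45,84,20],{"b":50,"bpa":79,"vxe":84},45],"j":58,"sha":37,"zn":{"a":[72,81,82,95,7],"c":{"b":39,"di":1,"jb":80},"d":{"gd":18,"jhq":97,"sqm":65},"hwn":0,"slz":[74,43,69,19,59]}}
After op 14 (add /zn/a/0 56): {"gm":[[45,84,20],{"b":50,"bpa":79,"vxe":84},45],"j":58,"sha":37,"zn":{"a":[56,72,81,82,95,7],"c":{"b":39,"di":1,"jb":80},"d":{"gd":18,"jhq":97,"sqm":65},"hwn":0,"slz":[74,43,69,19,59]}}
After op 15 (replace /zn/c/jb 90): {"gm":[[45,84,20],{"b":50,"bpa":79,"vxe":84},45],"j":58,"sha":37,"zn":{"a":[56,72,81,82,95,7],"c":{"b":39,"di":1,"jb":90},"d":{"gd":18,"jhq":97,"sqm":65},"hwn":0,"slz":[74,43,69,19,59]}}
After op 16 (replace /gm 91): {"gm":91,"j":58,"sha":37,"zn":{"a":[56,72,81,82,95,7],"c":{"b":39,"di":1,"jb":90},"d":{"gd":18,"jhq":97,"sqm":65},"hwn":0,"slz":[74,43,69,19,59]}}
After op 17 (replace /zn/slz/2 1): {"gm":91,"j":58,"sha":37,"zn":{"a":[56,72,81,82,95,7],"c":{"b":39,"di":1,"jb":90},"d":{"gd":18,"jhq":97,"sqm":65},"hwn":0,"slz":[74,43,1,19,59]}}
After op 18 (add /gm 23): {"gm":23,"j":58,"sha":37,"zn":{"a":[56,72,81,82,95,7],"c":{"b":39,"di":1,"jb":90},"d":{"gd":18,"jhq":97,"sqm":65},"hwn":0,"slz":[74,43,1,19,59]}}
After op 19 (add /zn/c/r 83): {"gm":23,"j":58,"sha":37,"zn":{"a":[56,72,81,82,95,7],"c":{"b":39,"di":1,"jb":90,"r":83},"d":{"gd":18,"jhq":97,"sqm":65},"hwn":0,"slz":[74,43,1,19,59]}}
After op 20 (add /fnr 65): {"fnr":65,"gm":23,"j":58,"sha":37,"zn":{"a":[56,72,81,82,95,7],"c":{"b":39,"di":1,"jb":90,"r":83},"d":{"gd":18,"jhq":97,"sqm":65},"hwn":0,"slz":[74,43,1,19,59]}}
After op 21 (replace /zn/a 85): {"fnr":65,"gm":23,"j":58,"sha":37,"zn":{"a":85,"c":{"b":39,"di":1,"jb":90,"r":83},"d":{"gd":18,"jhq":97,"sqm":65},"hwn":0,"slz":[74,43,1,19,59]}}
Size at path /zn: 5

Answer: 5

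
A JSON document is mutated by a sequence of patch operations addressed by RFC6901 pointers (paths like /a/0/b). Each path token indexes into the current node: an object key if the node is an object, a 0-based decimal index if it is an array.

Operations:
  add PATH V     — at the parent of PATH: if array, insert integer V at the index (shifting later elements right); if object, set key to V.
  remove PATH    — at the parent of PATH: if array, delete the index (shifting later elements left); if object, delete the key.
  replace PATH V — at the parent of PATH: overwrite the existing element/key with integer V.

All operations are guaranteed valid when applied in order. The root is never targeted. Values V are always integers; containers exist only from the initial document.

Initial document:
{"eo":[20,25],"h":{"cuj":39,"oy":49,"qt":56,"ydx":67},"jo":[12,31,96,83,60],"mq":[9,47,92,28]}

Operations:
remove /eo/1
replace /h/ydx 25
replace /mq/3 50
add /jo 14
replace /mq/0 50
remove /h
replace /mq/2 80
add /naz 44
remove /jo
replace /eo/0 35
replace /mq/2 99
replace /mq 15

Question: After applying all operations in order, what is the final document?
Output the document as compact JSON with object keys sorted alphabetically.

Answer: {"eo":[35],"mq":15,"naz":44}

Derivation:
After op 1 (remove /eo/1): {"eo":[20],"h":{"cuj":39,"oy":49,"qt":56,"ydx":67},"jo":[12,31,96,83,60],"mq":[9,47,92,28]}
After op 2 (replace /h/ydx 25): {"eo":[20],"h":{"cuj":39,"oy":49,"qt":56,"ydx":25},"jo":[12,31,96,83,60],"mq":[9,47,92,28]}
After op 3 (replace /mq/3 50): {"eo":[20],"h":{"cuj":39,"oy":49,"qt":56,"ydx":25},"jo":[12,31,96,83,60],"mq":[9,47,92,50]}
After op 4 (add /jo 14): {"eo":[20],"h":{"cuj":39,"oy":49,"qt":56,"ydx":25},"jo":14,"mq":[9,47,92,50]}
After op 5 (replace /mq/0 50): {"eo":[20],"h":{"cuj":39,"oy":49,"qt":56,"ydx":25},"jo":14,"mq":[50,47,92,50]}
After op 6 (remove /h): {"eo":[20],"jo":14,"mq":[50,47,92,50]}
After op 7 (replace /mq/2 80): {"eo":[20],"jo":14,"mq":[50,47,80,50]}
After op 8 (add /naz 44): {"eo":[20],"jo":14,"mq":[50,47,80,50],"naz":44}
After op 9 (remove /jo): {"eo":[20],"mq":[50,47,80,50],"naz":44}
After op 10 (replace /eo/0 35): {"eo":[35],"mq":[50,47,80,50],"naz":44}
After op 11 (replace /mq/2 99): {"eo":[35],"mq":[50,47,99,50],"naz":44}
After op 12 (replace /mq 15): {"eo":[35],"mq":15,"naz":44}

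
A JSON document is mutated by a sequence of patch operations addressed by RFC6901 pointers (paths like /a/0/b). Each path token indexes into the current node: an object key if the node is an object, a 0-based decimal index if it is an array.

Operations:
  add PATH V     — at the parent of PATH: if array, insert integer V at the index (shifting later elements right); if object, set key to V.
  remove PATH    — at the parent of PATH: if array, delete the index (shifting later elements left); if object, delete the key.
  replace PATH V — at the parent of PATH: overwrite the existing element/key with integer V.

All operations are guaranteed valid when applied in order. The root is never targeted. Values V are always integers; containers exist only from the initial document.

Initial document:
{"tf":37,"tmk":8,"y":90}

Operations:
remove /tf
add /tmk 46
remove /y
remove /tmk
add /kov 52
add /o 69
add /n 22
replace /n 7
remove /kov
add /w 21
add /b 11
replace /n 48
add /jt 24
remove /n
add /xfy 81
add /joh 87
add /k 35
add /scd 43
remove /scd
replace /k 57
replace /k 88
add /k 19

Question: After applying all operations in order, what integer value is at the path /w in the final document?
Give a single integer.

After op 1 (remove /tf): {"tmk":8,"y":90}
After op 2 (add /tmk 46): {"tmk":46,"y":90}
After op 3 (remove /y): {"tmk":46}
After op 4 (remove /tmk): {}
After op 5 (add /kov 52): {"kov":52}
After op 6 (add /o 69): {"kov":52,"o":69}
After op 7 (add /n 22): {"kov":52,"n":22,"o":69}
After op 8 (replace /n 7): {"kov":52,"n":7,"o":69}
After op 9 (remove /kov): {"n":7,"o":69}
After op 10 (add /w 21): {"n":7,"o":69,"w":21}
After op 11 (add /b 11): {"b":11,"n":7,"o":69,"w":21}
After op 12 (replace /n 48): {"b":11,"n":48,"o":69,"w":21}
After op 13 (add /jt 24): {"b":11,"jt":24,"n":48,"o":69,"w":21}
After op 14 (remove /n): {"b":11,"jt":24,"o":69,"w":21}
After op 15 (add /xfy 81): {"b":11,"jt":24,"o":69,"w":21,"xfy":81}
After op 16 (add /joh 87): {"b":11,"joh":87,"jt":24,"o":69,"w":21,"xfy":81}
After op 17 (add /k 35): {"b":11,"joh":87,"jt":24,"k":35,"o":69,"w":21,"xfy":81}
After op 18 (add /scd 43): {"b":11,"joh":87,"jt":24,"k":35,"o":69,"scd":43,"w":21,"xfy":81}
After op 19 (remove /scd): {"b":11,"joh":87,"jt":24,"k":35,"o":69,"w":21,"xfy":81}
After op 20 (replace /k 57): {"b":11,"joh":87,"jt":24,"k":57,"o":69,"w":21,"xfy":81}
After op 21 (replace /k 88): {"b":11,"joh":87,"jt":24,"k":88,"o":69,"w":21,"xfy":81}
After op 22 (add /k 19): {"b":11,"joh":87,"jt":24,"k":19,"o":69,"w":21,"xfy":81}
Value at /w: 21

Answer: 21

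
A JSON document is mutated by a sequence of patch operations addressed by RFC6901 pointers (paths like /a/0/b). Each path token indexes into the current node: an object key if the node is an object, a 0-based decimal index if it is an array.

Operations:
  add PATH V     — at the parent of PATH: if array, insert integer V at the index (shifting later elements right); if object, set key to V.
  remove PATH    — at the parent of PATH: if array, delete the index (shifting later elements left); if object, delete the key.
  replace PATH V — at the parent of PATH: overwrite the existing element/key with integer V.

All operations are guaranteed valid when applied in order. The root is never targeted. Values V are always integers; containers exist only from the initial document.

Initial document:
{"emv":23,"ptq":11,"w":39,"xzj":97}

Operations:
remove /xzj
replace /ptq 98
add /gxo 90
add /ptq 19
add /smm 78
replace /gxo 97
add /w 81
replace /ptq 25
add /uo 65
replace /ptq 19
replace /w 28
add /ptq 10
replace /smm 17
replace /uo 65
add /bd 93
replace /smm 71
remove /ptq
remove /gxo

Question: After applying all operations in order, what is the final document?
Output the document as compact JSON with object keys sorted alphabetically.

Answer: {"bd":93,"emv":23,"smm":71,"uo":65,"w":28}

Derivation:
After op 1 (remove /xzj): {"emv":23,"ptq":11,"w":39}
After op 2 (replace /ptq 98): {"emv":23,"ptq":98,"w":39}
After op 3 (add /gxo 90): {"emv":23,"gxo":90,"ptq":98,"w":39}
After op 4 (add /ptq 19): {"emv":23,"gxo":90,"ptq":19,"w":39}
After op 5 (add /smm 78): {"emv":23,"gxo":90,"ptq":19,"smm":78,"w":39}
After op 6 (replace /gxo 97): {"emv":23,"gxo":97,"ptq":19,"smm":78,"w":39}
After op 7 (add /w 81): {"emv":23,"gxo":97,"ptq":19,"smm":78,"w":81}
After op 8 (replace /ptq 25): {"emv":23,"gxo":97,"ptq":25,"smm":78,"w":81}
After op 9 (add /uo 65): {"emv":23,"gxo":97,"ptq":25,"smm":78,"uo":65,"w":81}
After op 10 (replace /ptq 19): {"emv":23,"gxo":97,"ptq":19,"smm":78,"uo":65,"w":81}
After op 11 (replace /w 28): {"emv":23,"gxo":97,"ptq":19,"smm":78,"uo":65,"w":28}
After op 12 (add /ptq 10): {"emv":23,"gxo":97,"ptq":10,"smm":78,"uo":65,"w":28}
After op 13 (replace /smm 17): {"emv":23,"gxo":97,"ptq":10,"smm":17,"uo":65,"w":28}
After op 14 (replace /uo 65): {"emv":23,"gxo":97,"ptq":10,"smm":17,"uo":65,"w":28}
After op 15 (add /bd 93): {"bd":93,"emv":23,"gxo":97,"ptq":10,"smm":17,"uo":65,"w":28}
After op 16 (replace /smm 71): {"bd":93,"emv":23,"gxo":97,"ptq":10,"smm":71,"uo":65,"w":28}
After op 17 (remove /ptq): {"bd":93,"emv":23,"gxo":97,"smm":71,"uo":65,"w":28}
After op 18 (remove /gxo): {"bd":93,"emv":23,"smm":71,"uo":65,"w":28}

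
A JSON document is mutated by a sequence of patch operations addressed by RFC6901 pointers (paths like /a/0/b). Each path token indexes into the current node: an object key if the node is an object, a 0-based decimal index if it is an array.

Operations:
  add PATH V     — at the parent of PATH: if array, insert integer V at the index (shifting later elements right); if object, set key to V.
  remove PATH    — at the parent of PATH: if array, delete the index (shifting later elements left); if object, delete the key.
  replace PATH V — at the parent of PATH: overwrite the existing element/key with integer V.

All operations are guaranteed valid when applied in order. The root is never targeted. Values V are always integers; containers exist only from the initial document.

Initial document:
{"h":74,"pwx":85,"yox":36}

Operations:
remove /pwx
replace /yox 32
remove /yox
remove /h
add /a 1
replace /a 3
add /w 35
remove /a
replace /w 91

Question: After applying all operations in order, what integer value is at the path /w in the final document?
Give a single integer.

Answer: 91

Derivation:
After op 1 (remove /pwx): {"h":74,"yox":36}
After op 2 (replace /yox 32): {"h":74,"yox":32}
After op 3 (remove /yox): {"h":74}
After op 4 (remove /h): {}
After op 5 (add /a 1): {"a":1}
After op 6 (replace /a 3): {"a":3}
After op 7 (add /w 35): {"a":3,"w":35}
After op 8 (remove /a): {"w":35}
After op 9 (replace /w 91): {"w":91}
Value at /w: 91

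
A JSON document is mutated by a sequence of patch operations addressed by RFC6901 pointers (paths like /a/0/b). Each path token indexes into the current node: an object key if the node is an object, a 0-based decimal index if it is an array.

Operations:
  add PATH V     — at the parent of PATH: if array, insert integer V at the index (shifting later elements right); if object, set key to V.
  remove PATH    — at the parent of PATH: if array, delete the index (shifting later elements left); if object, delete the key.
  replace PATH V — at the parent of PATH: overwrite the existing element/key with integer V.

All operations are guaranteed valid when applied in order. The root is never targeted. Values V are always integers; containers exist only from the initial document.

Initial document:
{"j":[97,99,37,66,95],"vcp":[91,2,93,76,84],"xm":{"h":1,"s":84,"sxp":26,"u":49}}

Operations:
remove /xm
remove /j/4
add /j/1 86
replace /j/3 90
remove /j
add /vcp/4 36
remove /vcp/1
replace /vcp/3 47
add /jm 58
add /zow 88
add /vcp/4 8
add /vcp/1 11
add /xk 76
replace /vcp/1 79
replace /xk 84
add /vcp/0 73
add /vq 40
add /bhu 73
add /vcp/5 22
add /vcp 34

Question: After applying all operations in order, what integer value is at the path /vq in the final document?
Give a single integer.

After op 1 (remove /xm): {"j":[97,99,37,66,95],"vcp":[91,2,93,76,84]}
After op 2 (remove /j/4): {"j":[97,99,37,66],"vcp":[91,2,93,76,84]}
After op 3 (add /j/1 86): {"j":[97,86,99,37,66],"vcp":[91,2,93,76,84]}
After op 4 (replace /j/3 90): {"j":[97,86,99,90,66],"vcp":[91,2,93,76,84]}
After op 5 (remove /j): {"vcp":[91,2,93,76,84]}
After op 6 (add /vcp/4 36): {"vcp":[91,2,93,76,36,84]}
After op 7 (remove /vcp/1): {"vcp":[91,93,76,36,84]}
After op 8 (replace /vcp/3 47): {"vcp":[91,93,76,47,84]}
After op 9 (add /jm 58): {"jm":58,"vcp":[91,93,76,47,84]}
After op 10 (add /zow 88): {"jm":58,"vcp":[91,93,76,47,84],"zow":88}
After op 11 (add /vcp/4 8): {"jm":58,"vcp":[91,93,76,47,8,84],"zow":88}
After op 12 (add /vcp/1 11): {"jm":58,"vcp":[91,11,93,76,47,8,84],"zow":88}
After op 13 (add /xk 76): {"jm":58,"vcp":[91,11,93,76,47,8,84],"xk":76,"zow":88}
After op 14 (replace /vcp/1 79): {"jm":58,"vcp":[91,79,93,76,47,8,84],"xk":76,"zow":88}
After op 15 (replace /xk 84): {"jm":58,"vcp":[91,79,93,76,47,8,84],"xk":84,"zow":88}
After op 16 (add /vcp/0 73): {"jm":58,"vcp":[73,91,79,93,76,47,8,84],"xk":84,"zow":88}
After op 17 (add /vq 40): {"jm":58,"vcp":[73,91,79,93,76,47,8,84],"vq":40,"xk":84,"zow":88}
After op 18 (add /bhu 73): {"bhu":73,"jm":58,"vcp":[73,91,79,93,76,47,8,84],"vq":40,"xk":84,"zow":88}
After op 19 (add /vcp/5 22): {"bhu":73,"jm":58,"vcp":[73,91,79,93,76,22,47,8,84],"vq":40,"xk":84,"zow":88}
After op 20 (add /vcp 34): {"bhu":73,"jm":58,"vcp":34,"vq":40,"xk":84,"zow":88}
Value at /vq: 40

Answer: 40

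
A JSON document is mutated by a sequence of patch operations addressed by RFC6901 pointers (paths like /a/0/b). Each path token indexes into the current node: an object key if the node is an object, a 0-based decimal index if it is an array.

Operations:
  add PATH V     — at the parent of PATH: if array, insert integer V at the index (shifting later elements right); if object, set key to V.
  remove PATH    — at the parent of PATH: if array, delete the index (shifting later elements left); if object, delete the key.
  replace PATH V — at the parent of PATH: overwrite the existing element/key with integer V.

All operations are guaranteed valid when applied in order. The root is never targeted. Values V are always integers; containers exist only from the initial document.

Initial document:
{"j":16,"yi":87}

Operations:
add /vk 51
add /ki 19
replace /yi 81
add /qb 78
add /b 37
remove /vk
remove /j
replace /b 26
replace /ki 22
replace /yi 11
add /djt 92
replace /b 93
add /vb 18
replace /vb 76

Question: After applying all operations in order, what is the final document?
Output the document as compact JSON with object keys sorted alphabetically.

After op 1 (add /vk 51): {"j":16,"vk":51,"yi":87}
After op 2 (add /ki 19): {"j":16,"ki":19,"vk":51,"yi":87}
After op 3 (replace /yi 81): {"j":16,"ki":19,"vk":51,"yi":81}
After op 4 (add /qb 78): {"j":16,"ki":19,"qb":78,"vk":51,"yi":81}
After op 5 (add /b 37): {"b":37,"j":16,"ki":19,"qb":78,"vk":51,"yi":81}
After op 6 (remove /vk): {"b":37,"j":16,"ki":19,"qb":78,"yi":81}
After op 7 (remove /j): {"b":37,"ki":19,"qb":78,"yi":81}
After op 8 (replace /b 26): {"b":26,"ki":19,"qb":78,"yi":81}
After op 9 (replace /ki 22): {"b":26,"ki":22,"qb":78,"yi":81}
After op 10 (replace /yi 11): {"b":26,"ki":22,"qb":78,"yi":11}
After op 11 (add /djt 92): {"b":26,"djt":92,"ki":22,"qb":78,"yi":11}
After op 12 (replace /b 93): {"b":93,"djt":92,"ki":22,"qb":78,"yi":11}
After op 13 (add /vb 18): {"b":93,"djt":92,"ki":22,"qb":78,"vb":18,"yi":11}
After op 14 (replace /vb 76): {"b":93,"djt":92,"ki":22,"qb":78,"vb":76,"yi":11}

Answer: {"b":93,"djt":92,"ki":22,"qb":78,"vb":76,"yi":11}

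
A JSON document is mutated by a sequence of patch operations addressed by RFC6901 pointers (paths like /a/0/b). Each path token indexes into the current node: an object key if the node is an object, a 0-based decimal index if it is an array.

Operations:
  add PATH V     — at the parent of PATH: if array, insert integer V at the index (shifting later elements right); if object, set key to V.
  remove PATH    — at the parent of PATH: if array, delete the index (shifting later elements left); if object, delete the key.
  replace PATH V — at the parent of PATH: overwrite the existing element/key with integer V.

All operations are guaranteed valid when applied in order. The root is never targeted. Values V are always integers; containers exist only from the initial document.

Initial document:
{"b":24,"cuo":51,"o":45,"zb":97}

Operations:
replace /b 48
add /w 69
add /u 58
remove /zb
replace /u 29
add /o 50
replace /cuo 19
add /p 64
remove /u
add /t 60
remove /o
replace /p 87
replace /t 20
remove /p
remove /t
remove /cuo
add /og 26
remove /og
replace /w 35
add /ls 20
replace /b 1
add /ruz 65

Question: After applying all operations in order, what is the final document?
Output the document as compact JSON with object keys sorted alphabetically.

Answer: {"b":1,"ls":20,"ruz":65,"w":35}

Derivation:
After op 1 (replace /b 48): {"b":48,"cuo":51,"o":45,"zb":97}
After op 2 (add /w 69): {"b":48,"cuo":51,"o":45,"w":69,"zb":97}
After op 3 (add /u 58): {"b":48,"cuo":51,"o":45,"u":58,"w":69,"zb":97}
After op 4 (remove /zb): {"b":48,"cuo":51,"o":45,"u":58,"w":69}
After op 5 (replace /u 29): {"b":48,"cuo":51,"o":45,"u":29,"w":69}
After op 6 (add /o 50): {"b":48,"cuo":51,"o":50,"u":29,"w":69}
After op 7 (replace /cuo 19): {"b":48,"cuo":19,"o":50,"u":29,"w":69}
After op 8 (add /p 64): {"b":48,"cuo":19,"o":50,"p":64,"u":29,"w":69}
After op 9 (remove /u): {"b":48,"cuo":19,"o":50,"p":64,"w":69}
After op 10 (add /t 60): {"b":48,"cuo":19,"o":50,"p":64,"t":60,"w":69}
After op 11 (remove /o): {"b":48,"cuo":19,"p":64,"t":60,"w":69}
After op 12 (replace /p 87): {"b":48,"cuo":19,"p":87,"t":60,"w":69}
After op 13 (replace /t 20): {"b":48,"cuo":19,"p":87,"t":20,"w":69}
After op 14 (remove /p): {"b":48,"cuo":19,"t":20,"w":69}
After op 15 (remove /t): {"b":48,"cuo":19,"w":69}
After op 16 (remove /cuo): {"b":48,"w":69}
After op 17 (add /og 26): {"b":48,"og":26,"w":69}
After op 18 (remove /og): {"b":48,"w":69}
After op 19 (replace /w 35): {"b":48,"w":35}
After op 20 (add /ls 20): {"b":48,"ls":20,"w":35}
After op 21 (replace /b 1): {"b":1,"ls":20,"w":35}
After op 22 (add /ruz 65): {"b":1,"ls":20,"ruz":65,"w":35}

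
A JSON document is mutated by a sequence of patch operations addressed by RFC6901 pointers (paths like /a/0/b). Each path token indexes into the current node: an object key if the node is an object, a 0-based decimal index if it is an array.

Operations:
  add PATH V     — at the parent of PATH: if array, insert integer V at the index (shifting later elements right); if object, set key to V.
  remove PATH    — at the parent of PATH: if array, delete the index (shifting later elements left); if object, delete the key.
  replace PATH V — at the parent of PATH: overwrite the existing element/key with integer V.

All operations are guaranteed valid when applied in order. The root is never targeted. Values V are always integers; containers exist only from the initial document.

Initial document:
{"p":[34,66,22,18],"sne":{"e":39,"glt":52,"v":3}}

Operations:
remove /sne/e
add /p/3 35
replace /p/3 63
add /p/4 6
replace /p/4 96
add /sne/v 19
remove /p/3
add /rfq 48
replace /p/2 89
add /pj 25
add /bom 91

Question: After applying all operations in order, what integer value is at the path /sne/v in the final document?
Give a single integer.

Answer: 19

Derivation:
After op 1 (remove /sne/e): {"p":[34,66,22,18],"sne":{"glt":52,"v":3}}
After op 2 (add /p/3 35): {"p":[34,66,22,35,18],"sne":{"glt":52,"v":3}}
After op 3 (replace /p/3 63): {"p":[34,66,22,63,18],"sne":{"glt":52,"v":3}}
After op 4 (add /p/4 6): {"p":[34,66,22,63,6,18],"sne":{"glt":52,"v":3}}
After op 5 (replace /p/4 96): {"p":[34,66,22,63,96,18],"sne":{"glt":52,"v":3}}
After op 6 (add /sne/v 19): {"p":[34,66,22,63,96,18],"sne":{"glt":52,"v":19}}
After op 7 (remove /p/3): {"p":[34,66,22,96,18],"sne":{"glt":52,"v":19}}
After op 8 (add /rfq 48): {"p":[34,66,22,96,18],"rfq":48,"sne":{"glt":52,"v":19}}
After op 9 (replace /p/2 89): {"p":[34,66,89,96,18],"rfq":48,"sne":{"glt":52,"v":19}}
After op 10 (add /pj 25): {"p":[34,66,89,96,18],"pj":25,"rfq":48,"sne":{"glt":52,"v":19}}
After op 11 (add /bom 91): {"bom":91,"p":[34,66,89,96,18],"pj":25,"rfq":48,"sne":{"glt":52,"v":19}}
Value at /sne/v: 19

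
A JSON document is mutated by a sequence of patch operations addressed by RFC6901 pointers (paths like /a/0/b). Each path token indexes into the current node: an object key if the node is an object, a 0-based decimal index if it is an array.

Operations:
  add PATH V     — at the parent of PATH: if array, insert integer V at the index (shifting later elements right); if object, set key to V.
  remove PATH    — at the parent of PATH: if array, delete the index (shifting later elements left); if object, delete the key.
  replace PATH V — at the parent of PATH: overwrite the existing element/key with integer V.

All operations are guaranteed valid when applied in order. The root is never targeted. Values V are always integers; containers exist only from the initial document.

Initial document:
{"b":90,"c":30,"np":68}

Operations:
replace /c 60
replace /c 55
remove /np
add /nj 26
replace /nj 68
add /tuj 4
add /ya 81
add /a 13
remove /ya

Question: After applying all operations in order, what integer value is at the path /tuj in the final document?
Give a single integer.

Answer: 4

Derivation:
After op 1 (replace /c 60): {"b":90,"c":60,"np":68}
After op 2 (replace /c 55): {"b":90,"c":55,"np":68}
After op 3 (remove /np): {"b":90,"c":55}
After op 4 (add /nj 26): {"b":90,"c":55,"nj":26}
After op 5 (replace /nj 68): {"b":90,"c":55,"nj":68}
After op 6 (add /tuj 4): {"b":90,"c":55,"nj":68,"tuj":4}
After op 7 (add /ya 81): {"b":90,"c":55,"nj":68,"tuj":4,"ya":81}
After op 8 (add /a 13): {"a":13,"b":90,"c":55,"nj":68,"tuj":4,"ya":81}
After op 9 (remove /ya): {"a":13,"b":90,"c":55,"nj":68,"tuj":4}
Value at /tuj: 4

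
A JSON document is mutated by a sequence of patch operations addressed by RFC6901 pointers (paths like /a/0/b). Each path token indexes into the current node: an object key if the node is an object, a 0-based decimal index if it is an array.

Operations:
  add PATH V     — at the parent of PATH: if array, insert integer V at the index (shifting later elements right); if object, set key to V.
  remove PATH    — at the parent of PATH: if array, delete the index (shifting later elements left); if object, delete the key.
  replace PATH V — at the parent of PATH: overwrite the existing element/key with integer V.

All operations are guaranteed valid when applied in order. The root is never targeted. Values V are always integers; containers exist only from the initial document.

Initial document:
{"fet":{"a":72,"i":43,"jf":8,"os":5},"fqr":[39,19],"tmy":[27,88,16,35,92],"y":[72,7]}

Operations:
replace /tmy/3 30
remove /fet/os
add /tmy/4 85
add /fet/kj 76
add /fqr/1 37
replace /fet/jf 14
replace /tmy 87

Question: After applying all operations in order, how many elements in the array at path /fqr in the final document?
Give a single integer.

After op 1 (replace /tmy/3 30): {"fet":{"a":72,"i":43,"jf":8,"os":5},"fqr":[39,19],"tmy":[27,88,16,30,92],"y":[72,7]}
After op 2 (remove /fet/os): {"fet":{"a":72,"i":43,"jf":8},"fqr":[39,19],"tmy":[27,88,16,30,92],"y":[72,7]}
After op 3 (add /tmy/4 85): {"fet":{"a":72,"i":43,"jf":8},"fqr":[39,19],"tmy":[27,88,16,30,85,92],"y":[72,7]}
After op 4 (add /fet/kj 76): {"fet":{"a":72,"i":43,"jf":8,"kj":76},"fqr":[39,19],"tmy":[27,88,16,30,85,92],"y":[72,7]}
After op 5 (add /fqr/1 37): {"fet":{"a":72,"i":43,"jf":8,"kj":76},"fqr":[39,37,19],"tmy":[27,88,16,30,85,92],"y":[72,7]}
After op 6 (replace /fet/jf 14): {"fet":{"a":72,"i":43,"jf":14,"kj":76},"fqr":[39,37,19],"tmy":[27,88,16,30,85,92],"y":[72,7]}
After op 7 (replace /tmy 87): {"fet":{"a":72,"i":43,"jf":14,"kj":76},"fqr":[39,37,19],"tmy":87,"y":[72,7]}
Size at path /fqr: 3

Answer: 3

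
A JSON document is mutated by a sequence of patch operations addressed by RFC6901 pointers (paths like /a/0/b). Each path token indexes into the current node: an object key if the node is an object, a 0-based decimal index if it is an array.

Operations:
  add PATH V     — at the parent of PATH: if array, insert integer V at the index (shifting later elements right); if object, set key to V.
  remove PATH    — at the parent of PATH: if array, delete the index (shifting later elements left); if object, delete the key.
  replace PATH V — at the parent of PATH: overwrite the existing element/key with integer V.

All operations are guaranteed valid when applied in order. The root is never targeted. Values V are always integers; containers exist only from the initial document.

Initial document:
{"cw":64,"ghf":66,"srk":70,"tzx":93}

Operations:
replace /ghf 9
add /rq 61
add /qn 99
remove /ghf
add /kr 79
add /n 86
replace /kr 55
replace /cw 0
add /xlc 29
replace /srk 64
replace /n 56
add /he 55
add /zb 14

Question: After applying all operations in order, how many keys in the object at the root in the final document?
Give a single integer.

After op 1 (replace /ghf 9): {"cw":64,"ghf":9,"srk":70,"tzx":93}
After op 2 (add /rq 61): {"cw":64,"ghf":9,"rq":61,"srk":70,"tzx":93}
After op 3 (add /qn 99): {"cw":64,"ghf":9,"qn":99,"rq":61,"srk":70,"tzx":93}
After op 4 (remove /ghf): {"cw":64,"qn":99,"rq":61,"srk":70,"tzx":93}
After op 5 (add /kr 79): {"cw":64,"kr":79,"qn":99,"rq":61,"srk":70,"tzx":93}
After op 6 (add /n 86): {"cw":64,"kr":79,"n":86,"qn":99,"rq":61,"srk":70,"tzx":93}
After op 7 (replace /kr 55): {"cw":64,"kr":55,"n":86,"qn":99,"rq":61,"srk":70,"tzx":93}
After op 8 (replace /cw 0): {"cw":0,"kr":55,"n":86,"qn":99,"rq":61,"srk":70,"tzx":93}
After op 9 (add /xlc 29): {"cw":0,"kr":55,"n":86,"qn":99,"rq":61,"srk":70,"tzx":93,"xlc":29}
After op 10 (replace /srk 64): {"cw":0,"kr":55,"n":86,"qn":99,"rq":61,"srk":64,"tzx":93,"xlc":29}
After op 11 (replace /n 56): {"cw":0,"kr":55,"n":56,"qn":99,"rq":61,"srk":64,"tzx":93,"xlc":29}
After op 12 (add /he 55): {"cw":0,"he":55,"kr":55,"n":56,"qn":99,"rq":61,"srk":64,"tzx":93,"xlc":29}
After op 13 (add /zb 14): {"cw":0,"he":55,"kr":55,"n":56,"qn":99,"rq":61,"srk":64,"tzx":93,"xlc":29,"zb":14}
Size at the root: 10

Answer: 10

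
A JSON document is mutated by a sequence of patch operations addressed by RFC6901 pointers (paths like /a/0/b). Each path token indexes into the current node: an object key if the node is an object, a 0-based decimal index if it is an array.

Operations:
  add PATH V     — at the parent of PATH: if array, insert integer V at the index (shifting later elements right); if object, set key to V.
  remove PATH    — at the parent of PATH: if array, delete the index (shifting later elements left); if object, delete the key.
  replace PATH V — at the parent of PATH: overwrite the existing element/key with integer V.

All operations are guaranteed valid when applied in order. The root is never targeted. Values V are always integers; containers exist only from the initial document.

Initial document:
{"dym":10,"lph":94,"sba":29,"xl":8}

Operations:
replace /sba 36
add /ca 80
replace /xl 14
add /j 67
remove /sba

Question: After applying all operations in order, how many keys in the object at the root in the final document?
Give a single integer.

After op 1 (replace /sba 36): {"dym":10,"lph":94,"sba":36,"xl":8}
After op 2 (add /ca 80): {"ca":80,"dym":10,"lph":94,"sba":36,"xl":8}
After op 3 (replace /xl 14): {"ca":80,"dym":10,"lph":94,"sba":36,"xl":14}
After op 4 (add /j 67): {"ca":80,"dym":10,"j":67,"lph":94,"sba":36,"xl":14}
After op 5 (remove /sba): {"ca":80,"dym":10,"j":67,"lph":94,"xl":14}
Size at the root: 5

Answer: 5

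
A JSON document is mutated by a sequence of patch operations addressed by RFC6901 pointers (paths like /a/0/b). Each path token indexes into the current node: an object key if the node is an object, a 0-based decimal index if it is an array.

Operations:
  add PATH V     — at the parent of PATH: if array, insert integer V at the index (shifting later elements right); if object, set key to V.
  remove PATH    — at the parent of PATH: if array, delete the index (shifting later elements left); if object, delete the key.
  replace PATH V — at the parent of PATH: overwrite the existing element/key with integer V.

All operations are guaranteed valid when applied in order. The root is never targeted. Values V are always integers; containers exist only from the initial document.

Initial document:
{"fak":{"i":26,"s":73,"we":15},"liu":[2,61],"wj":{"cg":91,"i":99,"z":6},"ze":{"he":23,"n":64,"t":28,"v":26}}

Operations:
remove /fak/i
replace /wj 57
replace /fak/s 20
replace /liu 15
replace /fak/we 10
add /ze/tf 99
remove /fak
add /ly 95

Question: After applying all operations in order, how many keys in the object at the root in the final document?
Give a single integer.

After op 1 (remove /fak/i): {"fak":{"s":73,"we":15},"liu":[2,61],"wj":{"cg":91,"i":99,"z":6},"ze":{"he":23,"n":64,"t":28,"v":26}}
After op 2 (replace /wj 57): {"fak":{"s":73,"we":15},"liu":[2,61],"wj":57,"ze":{"he":23,"n":64,"t":28,"v":26}}
After op 3 (replace /fak/s 20): {"fak":{"s":20,"we":15},"liu":[2,61],"wj":57,"ze":{"he":23,"n":64,"t":28,"v":26}}
After op 4 (replace /liu 15): {"fak":{"s":20,"we":15},"liu":15,"wj":57,"ze":{"he":23,"n":64,"t":28,"v":26}}
After op 5 (replace /fak/we 10): {"fak":{"s":20,"we":10},"liu":15,"wj":57,"ze":{"he":23,"n":64,"t":28,"v":26}}
After op 6 (add /ze/tf 99): {"fak":{"s":20,"we":10},"liu":15,"wj":57,"ze":{"he":23,"n":64,"t":28,"tf":99,"v":26}}
After op 7 (remove /fak): {"liu":15,"wj":57,"ze":{"he":23,"n":64,"t":28,"tf":99,"v":26}}
After op 8 (add /ly 95): {"liu":15,"ly":95,"wj":57,"ze":{"he":23,"n":64,"t":28,"tf":99,"v":26}}
Size at the root: 4

Answer: 4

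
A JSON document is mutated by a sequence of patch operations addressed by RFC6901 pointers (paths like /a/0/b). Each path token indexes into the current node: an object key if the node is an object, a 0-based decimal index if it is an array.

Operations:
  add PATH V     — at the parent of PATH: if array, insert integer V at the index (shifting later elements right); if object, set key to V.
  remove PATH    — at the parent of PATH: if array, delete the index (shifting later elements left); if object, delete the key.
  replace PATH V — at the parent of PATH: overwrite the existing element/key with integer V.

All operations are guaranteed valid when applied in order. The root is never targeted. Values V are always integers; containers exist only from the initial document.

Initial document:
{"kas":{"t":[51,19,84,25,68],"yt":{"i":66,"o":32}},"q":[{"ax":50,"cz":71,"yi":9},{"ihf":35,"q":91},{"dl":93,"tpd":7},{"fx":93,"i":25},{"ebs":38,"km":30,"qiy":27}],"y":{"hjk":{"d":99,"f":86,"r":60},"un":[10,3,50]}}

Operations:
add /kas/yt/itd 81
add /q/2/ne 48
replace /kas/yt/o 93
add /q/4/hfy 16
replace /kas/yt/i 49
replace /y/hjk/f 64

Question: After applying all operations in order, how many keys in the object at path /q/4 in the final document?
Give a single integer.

After op 1 (add /kas/yt/itd 81): {"kas":{"t":[51,19,84,25,68],"yt":{"i":66,"itd":81,"o":32}},"q":[{"ax":50,"cz":71,"yi":9},{"ihf":35,"q":91},{"dl":93,"tpd":7},{"fx":93,"i":25},{"ebs":38,"km":30,"qiy":27}],"y":{"hjk":{"d":99,"f":86,"r":60},"un":[10,3,50]}}
After op 2 (add /q/2/ne 48): {"kas":{"t":[51,19,84,25,68],"yt":{"i":66,"itd":81,"o":32}},"q":[{"ax":50,"cz":71,"yi":9},{"ihf":35,"q":91},{"dl":93,"ne":48,"tpd":7},{"fx":93,"i":25},{"ebs":38,"km":30,"qiy":27}],"y":{"hjk":{"d":99,"f":86,"r":60},"un":[10,3,50]}}
After op 3 (replace /kas/yt/o 93): {"kas":{"t":[51,19,84,25,68],"yt":{"i":66,"itd":81,"o":93}},"q":[{"ax":50,"cz":71,"yi":9},{"ihf":35,"q":91},{"dl":93,"ne":48,"tpd":7},{"fx":93,"i":25},{"ebs":38,"km":30,"qiy":27}],"y":{"hjk":{"d":99,"f":86,"r":60},"un":[10,3,50]}}
After op 4 (add /q/4/hfy 16): {"kas":{"t":[51,19,84,25,68],"yt":{"i":66,"itd":81,"o":93}},"q":[{"ax":50,"cz":71,"yi":9},{"ihf":35,"q":91},{"dl":93,"ne":48,"tpd":7},{"fx":93,"i":25},{"ebs":38,"hfy":16,"km":30,"qiy":27}],"y":{"hjk":{"d":99,"f":86,"r":60},"un":[10,3,50]}}
After op 5 (replace /kas/yt/i 49): {"kas":{"t":[51,19,84,25,68],"yt":{"i":49,"itd":81,"o":93}},"q":[{"ax":50,"cz":71,"yi":9},{"ihf":35,"q":91},{"dl":93,"ne":48,"tpd":7},{"fx":93,"i":25},{"ebs":38,"hfy":16,"km":30,"qiy":27}],"y":{"hjk":{"d":99,"f":86,"r":60},"un":[10,3,50]}}
After op 6 (replace /y/hjk/f 64): {"kas":{"t":[51,19,84,25,68],"yt":{"i":49,"itd":81,"o":93}},"q":[{"ax":50,"cz":71,"yi":9},{"ihf":35,"q":91},{"dl":93,"ne":48,"tpd":7},{"fx":93,"i":25},{"ebs":38,"hfy":16,"km":30,"qiy":27}],"y":{"hjk":{"d":99,"f":64,"r":60},"un":[10,3,50]}}
Size at path /q/4: 4

Answer: 4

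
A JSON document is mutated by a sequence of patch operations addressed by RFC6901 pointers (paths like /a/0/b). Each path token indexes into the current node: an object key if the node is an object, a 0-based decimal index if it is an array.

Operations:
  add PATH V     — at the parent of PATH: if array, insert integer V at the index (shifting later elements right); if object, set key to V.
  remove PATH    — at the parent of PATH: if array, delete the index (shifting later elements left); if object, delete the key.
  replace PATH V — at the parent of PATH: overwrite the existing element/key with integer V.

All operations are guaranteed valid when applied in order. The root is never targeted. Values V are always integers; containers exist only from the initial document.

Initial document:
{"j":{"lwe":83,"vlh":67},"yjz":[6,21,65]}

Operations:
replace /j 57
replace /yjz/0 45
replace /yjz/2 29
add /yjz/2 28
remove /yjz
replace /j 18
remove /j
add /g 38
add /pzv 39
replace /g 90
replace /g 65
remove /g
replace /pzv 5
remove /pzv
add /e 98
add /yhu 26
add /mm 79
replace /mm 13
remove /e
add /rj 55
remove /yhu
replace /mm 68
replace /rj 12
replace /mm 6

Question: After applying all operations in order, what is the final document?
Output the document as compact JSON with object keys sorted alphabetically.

After op 1 (replace /j 57): {"j":57,"yjz":[6,21,65]}
After op 2 (replace /yjz/0 45): {"j":57,"yjz":[45,21,65]}
After op 3 (replace /yjz/2 29): {"j":57,"yjz":[45,21,29]}
After op 4 (add /yjz/2 28): {"j":57,"yjz":[45,21,28,29]}
After op 5 (remove /yjz): {"j":57}
After op 6 (replace /j 18): {"j":18}
After op 7 (remove /j): {}
After op 8 (add /g 38): {"g":38}
After op 9 (add /pzv 39): {"g":38,"pzv":39}
After op 10 (replace /g 90): {"g":90,"pzv":39}
After op 11 (replace /g 65): {"g":65,"pzv":39}
After op 12 (remove /g): {"pzv":39}
After op 13 (replace /pzv 5): {"pzv":5}
After op 14 (remove /pzv): {}
After op 15 (add /e 98): {"e":98}
After op 16 (add /yhu 26): {"e":98,"yhu":26}
After op 17 (add /mm 79): {"e":98,"mm":79,"yhu":26}
After op 18 (replace /mm 13): {"e":98,"mm":13,"yhu":26}
After op 19 (remove /e): {"mm":13,"yhu":26}
After op 20 (add /rj 55): {"mm":13,"rj":55,"yhu":26}
After op 21 (remove /yhu): {"mm":13,"rj":55}
After op 22 (replace /mm 68): {"mm":68,"rj":55}
After op 23 (replace /rj 12): {"mm":68,"rj":12}
After op 24 (replace /mm 6): {"mm":6,"rj":12}

Answer: {"mm":6,"rj":12}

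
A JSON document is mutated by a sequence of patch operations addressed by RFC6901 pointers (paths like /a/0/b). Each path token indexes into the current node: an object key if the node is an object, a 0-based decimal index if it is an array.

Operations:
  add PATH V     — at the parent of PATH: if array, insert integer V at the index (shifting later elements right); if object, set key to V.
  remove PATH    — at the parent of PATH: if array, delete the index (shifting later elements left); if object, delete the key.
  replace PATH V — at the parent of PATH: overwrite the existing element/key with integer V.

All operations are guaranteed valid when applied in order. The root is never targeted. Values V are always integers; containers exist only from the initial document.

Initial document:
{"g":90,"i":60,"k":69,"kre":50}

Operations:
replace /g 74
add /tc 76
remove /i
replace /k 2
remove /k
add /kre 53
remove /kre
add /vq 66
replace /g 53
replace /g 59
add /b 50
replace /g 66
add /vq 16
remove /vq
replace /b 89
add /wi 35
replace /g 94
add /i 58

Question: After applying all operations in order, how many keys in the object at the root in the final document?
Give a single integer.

After op 1 (replace /g 74): {"g":74,"i":60,"k":69,"kre":50}
After op 2 (add /tc 76): {"g":74,"i":60,"k":69,"kre":50,"tc":76}
After op 3 (remove /i): {"g":74,"k":69,"kre":50,"tc":76}
After op 4 (replace /k 2): {"g":74,"k":2,"kre":50,"tc":76}
After op 5 (remove /k): {"g":74,"kre":50,"tc":76}
After op 6 (add /kre 53): {"g":74,"kre":53,"tc":76}
After op 7 (remove /kre): {"g":74,"tc":76}
After op 8 (add /vq 66): {"g":74,"tc":76,"vq":66}
After op 9 (replace /g 53): {"g":53,"tc":76,"vq":66}
After op 10 (replace /g 59): {"g":59,"tc":76,"vq":66}
After op 11 (add /b 50): {"b":50,"g":59,"tc":76,"vq":66}
After op 12 (replace /g 66): {"b":50,"g":66,"tc":76,"vq":66}
After op 13 (add /vq 16): {"b":50,"g":66,"tc":76,"vq":16}
After op 14 (remove /vq): {"b":50,"g":66,"tc":76}
After op 15 (replace /b 89): {"b":89,"g":66,"tc":76}
After op 16 (add /wi 35): {"b":89,"g":66,"tc":76,"wi":35}
After op 17 (replace /g 94): {"b":89,"g":94,"tc":76,"wi":35}
After op 18 (add /i 58): {"b":89,"g":94,"i":58,"tc":76,"wi":35}
Size at the root: 5

Answer: 5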